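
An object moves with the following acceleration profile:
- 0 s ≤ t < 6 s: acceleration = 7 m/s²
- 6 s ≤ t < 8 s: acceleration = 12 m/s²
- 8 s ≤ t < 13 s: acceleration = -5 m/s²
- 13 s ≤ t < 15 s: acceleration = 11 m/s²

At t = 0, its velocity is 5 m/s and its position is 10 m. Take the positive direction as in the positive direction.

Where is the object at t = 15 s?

On each constant-a segment, Δv = aΔt and Δx = v₀Δt + ½aΔt²; chain segment to segment.
0–6 s: v starts 5 m/s; Δx = 5·6 + ½·7·6² = 156 m; v ends 47 m/s.
6–8 s: v starts 47 m/s; Δx = 47·2 + ½·12·2² = 118 m; v ends 71 m/s.
8–13 s: v starts 71 m/s; Δx = 71·5 + ½·-5·5² = 292.5 m; v ends 46 m/s.
13–15 s: v starts 46 m/s; Δx = 46·2 + ½·11·2² = 114 m; v ends 68 m/s.
x(15) = 10 + Σ Δx = 690.5 m.

690.5 m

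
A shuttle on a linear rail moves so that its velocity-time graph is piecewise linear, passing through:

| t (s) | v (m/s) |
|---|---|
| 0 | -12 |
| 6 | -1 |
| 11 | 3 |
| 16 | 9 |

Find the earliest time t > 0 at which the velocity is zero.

t = 7.25 s

v changes sign on 6–11 s (from -1 to 3); the graph is linear there, so v = 0 at t = 6 + (1)·(11 − 6)/(3 − -1) = 7.25 s.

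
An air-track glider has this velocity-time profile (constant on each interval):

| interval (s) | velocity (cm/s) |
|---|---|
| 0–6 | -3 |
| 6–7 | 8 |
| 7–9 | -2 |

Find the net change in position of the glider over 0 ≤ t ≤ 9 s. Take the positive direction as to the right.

Net displacement equals the area under the velocity-time graph (areas below the axis count negative).
0–6 s: -3 × 6 = -18 cm
6–7 s: 8 × 1 = 8 cm
7–9 s: -2 × 2 = -4 cm
Net displacement = -14 cm

-14 cm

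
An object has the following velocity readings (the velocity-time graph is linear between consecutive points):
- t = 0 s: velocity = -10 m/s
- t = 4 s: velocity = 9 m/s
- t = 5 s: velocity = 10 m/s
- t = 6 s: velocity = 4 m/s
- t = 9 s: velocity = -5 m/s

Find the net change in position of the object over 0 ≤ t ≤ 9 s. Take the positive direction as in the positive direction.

13 m

Displacement is the signed area under the v-t curve.
0–4 s: ½(-10 + 9)(4) = -2 m
4–5 s: ½(9 + 10)(1) = 9.5 m
5–6 s: ½(10 + 4)(1) = 7 m
6–9 s: ½(4 + -5)(3) = -1.5 m
Net displacement = 13 m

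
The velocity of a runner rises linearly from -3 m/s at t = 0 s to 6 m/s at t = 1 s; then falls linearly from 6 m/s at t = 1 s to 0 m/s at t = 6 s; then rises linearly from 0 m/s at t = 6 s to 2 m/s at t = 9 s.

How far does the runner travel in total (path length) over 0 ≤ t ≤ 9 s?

Total distance travelled is ∫|v| dt — sum the magnitudes of each area piece.
0–1 s: v = 0 at t = 1/3 s; triangle areas 0.5 + 2 = 2.5 m
1–6 s: |½(6 + 0)(5)| = 15 m
6–9 s: |½(0 + 2)(3)| = 3 m
Total distance = 20.5 m

20.5 m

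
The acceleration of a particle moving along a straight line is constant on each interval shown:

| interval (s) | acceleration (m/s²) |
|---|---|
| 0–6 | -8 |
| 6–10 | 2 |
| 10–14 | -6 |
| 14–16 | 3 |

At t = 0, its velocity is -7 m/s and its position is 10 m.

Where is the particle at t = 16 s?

-752 m

On each constant-a segment, Δv = aΔt and Δx = v₀Δt + ½aΔt²; chain segment to segment.
0–6 s: v starts -7 m/s; Δx = -7·6 + ½·-8·6² = -186 m; v ends -55 m/s.
6–10 s: v starts -55 m/s; Δx = -55·4 + ½·2·4² = -204 m; v ends -47 m/s.
10–14 s: v starts -47 m/s; Δx = -47·4 + ½·-6·4² = -236 m; v ends -71 m/s.
14–16 s: v starts -71 m/s; Δx = -71·2 + ½·3·2² = -136 m; v ends -65 m/s.
x(16) = 10 + Σ Δx = -752 m.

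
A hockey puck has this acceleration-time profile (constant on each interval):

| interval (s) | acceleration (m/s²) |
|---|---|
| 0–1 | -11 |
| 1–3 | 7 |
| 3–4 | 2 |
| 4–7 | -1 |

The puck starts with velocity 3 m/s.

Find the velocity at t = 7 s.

5 m/s

Δv equals the area under the a-t graph; then v = v₀ + Δv.
0–1 s: -11 × 1 = -11 m/s
1–3 s: 7 × 2 = 14 m/s
3–4 s: 2 × 1 = 2 m/s
4–7 s: -1 × 3 = -3 m/s
Δv = 2 m/s, so v(7) = 3 + (2) = 5 m/s.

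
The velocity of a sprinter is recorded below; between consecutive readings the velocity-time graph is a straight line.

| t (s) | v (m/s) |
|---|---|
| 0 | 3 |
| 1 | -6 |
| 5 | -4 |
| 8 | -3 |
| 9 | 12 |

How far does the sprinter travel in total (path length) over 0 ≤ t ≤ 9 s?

Total distance travelled is ∫|v| dt — sum the magnitudes of each area piece.
0–1 s: v = 0 at t = 1/3 s; triangle areas 0.5 + 2 = 2.5 m
1–5 s: |½(-6 + -4)(4)| = 20 m
5–8 s: |½(-4 + -3)(3)| = 10.5 m
8–9 s: v = 0 at t = 8.2 s; triangle areas 0.3 + 4.8 = 5.1 m
Total distance = 38.1 m

38.1 m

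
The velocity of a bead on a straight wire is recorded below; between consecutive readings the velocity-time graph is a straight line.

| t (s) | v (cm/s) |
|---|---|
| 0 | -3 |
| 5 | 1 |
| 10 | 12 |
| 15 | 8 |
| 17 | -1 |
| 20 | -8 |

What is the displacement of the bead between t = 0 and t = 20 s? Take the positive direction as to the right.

71 cm

Net displacement equals the area under the velocity-time graph (areas below the axis count negative).
0–5 s: ½(-3 + 1)(5) = -5 cm
5–10 s: ½(1 + 12)(5) = 32.5 cm
10–15 s: ½(12 + 8)(5) = 50 cm
15–17 s: ½(8 + -1)(2) = 7 cm
17–20 s: ½(-1 + -8)(3) = -13.5 cm
Net displacement = 71 cm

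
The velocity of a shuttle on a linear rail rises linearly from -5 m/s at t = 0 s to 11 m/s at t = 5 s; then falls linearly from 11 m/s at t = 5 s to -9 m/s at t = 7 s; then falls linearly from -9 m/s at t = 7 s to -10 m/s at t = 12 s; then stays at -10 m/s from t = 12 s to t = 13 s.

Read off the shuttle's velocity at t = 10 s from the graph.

On 7–12 s the graph is linear from -9 to -10 m/s: v(10) = -9 + (-10 − -9)·(10 − 7)/(12 − 7) = -9.6 m/s.

-9.6 m/s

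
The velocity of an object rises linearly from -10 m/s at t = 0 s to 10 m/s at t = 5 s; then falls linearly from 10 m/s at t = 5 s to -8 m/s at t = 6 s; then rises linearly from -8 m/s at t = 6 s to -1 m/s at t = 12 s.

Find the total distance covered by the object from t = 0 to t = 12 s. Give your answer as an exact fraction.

509/9 m

Distance (not displacement) is the total path length: add the absolute areas under v-t.
0–5 s: v = 0 at t = 2.5 s; triangle areas 12.5 + 12.5 = 25 m
5–6 s: v = 0 at t = 50/9 s; triangle areas 25/9 + 16/9 = 41/9 m
6–12 s: |½(-8 + -1)(6)| = 27 m
Total distance = 509/9 m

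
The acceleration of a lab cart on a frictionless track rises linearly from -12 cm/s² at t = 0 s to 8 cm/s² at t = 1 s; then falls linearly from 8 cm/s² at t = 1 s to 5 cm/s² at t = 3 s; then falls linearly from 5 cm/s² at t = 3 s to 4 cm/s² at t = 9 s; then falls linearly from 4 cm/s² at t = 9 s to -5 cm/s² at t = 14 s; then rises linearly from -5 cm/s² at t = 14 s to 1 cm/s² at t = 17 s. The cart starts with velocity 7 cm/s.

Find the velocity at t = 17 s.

Δv equals the area under the a-t graph; then v = v₀ + Δv.
0–1 s: ½(-12 + 8)(1) = -2 cm/s
1–3 s: ½(8 + 5)(2) = 13 cm/s
3–9 s: ½(5 + 4)(6) = 27 cm/s
9–14 s: ½(4 + -5)(5) = -2.5 cm/s
14–17 s: ½(-5 + 1)(3) = -6 cm/s
Δv = 29.5 cm/s, so v(17) = 7 + (29.5) = 36.5 cm/s.

36.5 cm/s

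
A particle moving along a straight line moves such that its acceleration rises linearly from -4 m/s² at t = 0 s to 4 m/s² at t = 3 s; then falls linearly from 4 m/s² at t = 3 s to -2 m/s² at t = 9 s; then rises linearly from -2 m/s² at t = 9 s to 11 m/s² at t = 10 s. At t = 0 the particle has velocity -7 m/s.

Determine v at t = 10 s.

Δv equals the area under the a-t graph; then v = v₀ + Δv.
0–3 s: ½(-4 + 4)(3) = 0 m/s
3–9 s: ½(4 + -2)(6) = 6 m/s
9–10 s: ½(-2 + 11)(1) = 4.5 m/s
Δv = 10.5 m/s, so v(10) = -7 + (10.5) = 3.5 m/s.

3.5 m/s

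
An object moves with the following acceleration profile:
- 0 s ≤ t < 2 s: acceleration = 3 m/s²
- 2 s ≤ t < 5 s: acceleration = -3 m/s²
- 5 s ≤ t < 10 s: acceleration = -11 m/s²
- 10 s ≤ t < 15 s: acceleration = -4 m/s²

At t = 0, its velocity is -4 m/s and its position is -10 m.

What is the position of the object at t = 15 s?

-552 m

On each constant-a segment, Δv = aΔt and Δx = v₀Δt + ½aΔt²; chain segment to segment.
0–2 s: v starts -4 m/s; Δx = -4·2 + ½·3·2² = -2 m; v ends 2 m/s.
2–5 s: v starts 2 m/s; Δx = 2·3 + ½·-3·3² = -7.5 m; v ends -7 m/s.
5–10 s: v starts -7 m/s; Δx = -7·5 + ½·-11·5² = -172.5 m; v ends -62 m/s.
10–15 s: v starts -62 m/s; Δx = -62·5 + ½·-4·5² = -360 m; v ends -82 m/s.
x(15) = -10 + Σ Δx = -552 m.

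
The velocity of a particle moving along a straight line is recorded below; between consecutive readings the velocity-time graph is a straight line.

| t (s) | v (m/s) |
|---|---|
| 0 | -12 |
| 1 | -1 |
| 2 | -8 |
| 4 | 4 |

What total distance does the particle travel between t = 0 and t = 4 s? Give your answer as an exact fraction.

Distance (not displacement) is the total path length: add the absolute areas under v-t.
0–1 s: |½(-12 + -1)(1)| = 6.5 m
1–2 s: |½(-1 + -8)(1)| = 4.5 m
2–4 s: v = 0 at t = 10/3 s; triangle areas 16/3 + 4/3 = 20/3 m
Total distance = 53/3 m

53/3 m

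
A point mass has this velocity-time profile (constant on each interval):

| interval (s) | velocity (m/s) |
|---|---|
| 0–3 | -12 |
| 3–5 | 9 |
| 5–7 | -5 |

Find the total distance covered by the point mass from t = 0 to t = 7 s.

64 m

Distance (not displacement) is the total path length: add the absolute areas under v-t.
0–3 s: |-12| × 3 = 36 m
3–5 s: |9| × 2 = 18 m
5–7 s: |-5| × 2 = 10 m
Total distance = 64 m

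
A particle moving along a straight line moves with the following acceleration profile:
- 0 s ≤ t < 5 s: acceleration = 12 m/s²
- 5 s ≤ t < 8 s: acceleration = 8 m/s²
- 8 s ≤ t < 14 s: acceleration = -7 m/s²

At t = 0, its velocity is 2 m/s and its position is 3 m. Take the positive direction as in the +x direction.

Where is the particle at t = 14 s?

775 m

On each constant-a segment, Δv = aΔt and Δx = v₀Δt + ½aΔt²; chain segment to segment.
0–5 s: v starts 2 m/s; Δx = 2·5 + ½·12·5² = 160 m; v ends 62 m/s.
5–8 s: v starts 62 m/s; Δx = 62·3 + ½·8·3² = 222 m; v ends 86 m/s.
8–14 s: v starts 86 m/s; Δx = 86·6 + ½·-7·6² = 390 m; v ends 44 m/s.
x(14) = 3 + Σ Δx = 775 m.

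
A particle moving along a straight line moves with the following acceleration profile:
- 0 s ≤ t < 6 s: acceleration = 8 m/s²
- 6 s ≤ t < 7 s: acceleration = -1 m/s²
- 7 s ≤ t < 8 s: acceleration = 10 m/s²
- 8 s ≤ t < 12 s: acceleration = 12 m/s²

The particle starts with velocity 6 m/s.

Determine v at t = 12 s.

111 m/s

Δv equals the area under the a-t graph; then v = v₀ + Δv.
0–6 s: 8 × 6 = 48 m/s
6–7 s: -1 × 1 = -1 m/s
7–8 s: 10 × 1 = 10 m/s
8–12 s: 12 × 4 = 48 m/s
Δv = 105 m/s, so v(12) = 6 + (105) = 111 m/s.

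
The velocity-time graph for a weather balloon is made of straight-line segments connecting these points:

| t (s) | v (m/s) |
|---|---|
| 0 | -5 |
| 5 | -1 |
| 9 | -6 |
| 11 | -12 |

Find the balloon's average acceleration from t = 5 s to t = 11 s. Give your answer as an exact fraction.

Average acceleration = Δv/Δt = (-12 − -1)/(11 − 5) = -11/6 m/s².

-11/6 m/s²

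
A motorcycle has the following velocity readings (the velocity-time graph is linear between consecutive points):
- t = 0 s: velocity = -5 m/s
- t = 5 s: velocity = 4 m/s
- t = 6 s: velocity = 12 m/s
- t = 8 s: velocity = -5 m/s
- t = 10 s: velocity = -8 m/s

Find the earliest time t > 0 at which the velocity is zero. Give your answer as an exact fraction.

t = 25/9 s

v changes sign on 0–5 s (from -5 to 4); the graph is linear there, so v = 0 at t = 0 + (5)·(5 − 0)/(4 − -5) = 25/9 s.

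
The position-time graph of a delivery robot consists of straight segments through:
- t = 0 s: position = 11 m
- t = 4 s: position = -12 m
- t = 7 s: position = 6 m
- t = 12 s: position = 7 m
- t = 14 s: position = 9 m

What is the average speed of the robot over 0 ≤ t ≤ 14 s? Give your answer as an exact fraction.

22/7 m/s

Average speed = (total path length)/(elapsed time); on a piecewise-linear x-t graph the path length is Σ|Δx|.
0–4 s: |Δx| = |-12 − 11| = 23 m
4–7 s: |Δx| = |6 − -12| = 18 m
7–12 s: |Δx| = |7 − 6| = 1 m
12–14 s: |Δx| = |9 − 7| = 2 m
Total path = 44 m; average speed = 44/14 = 22/7 m/s.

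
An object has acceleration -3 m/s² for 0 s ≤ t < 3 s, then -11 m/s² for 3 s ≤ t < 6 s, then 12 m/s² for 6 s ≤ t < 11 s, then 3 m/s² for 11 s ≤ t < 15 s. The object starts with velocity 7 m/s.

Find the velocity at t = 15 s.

Δv equals the area under the a-t graph; then v = v₀ + Δv.
0–3 s: -3 × 3 = -9 m/s
3–6 s: -11 × 3 = -33 m/s
6–11 s: 12 × 5 = 60 m/s
11–15 s: 3 × 4 = 12 m/s
Δv = 30 m/s, so v(15) = 7 + (30) = 37 m/s.

37 m/s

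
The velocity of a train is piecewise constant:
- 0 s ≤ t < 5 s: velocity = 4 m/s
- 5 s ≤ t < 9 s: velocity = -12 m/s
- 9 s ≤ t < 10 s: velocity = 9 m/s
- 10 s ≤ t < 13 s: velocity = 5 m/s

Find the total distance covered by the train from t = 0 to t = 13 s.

92 m

Distance (not displacement) is the total path length: add the absolute areas under v-t.
0–5 s: |4| × 5 = 20 m
5–9 s: |-12| × 4 = 48 m
9–10 s: |9| × 1 = 9 m
10–13 s: |5| × 3 = 15 m
Total distance = 92 m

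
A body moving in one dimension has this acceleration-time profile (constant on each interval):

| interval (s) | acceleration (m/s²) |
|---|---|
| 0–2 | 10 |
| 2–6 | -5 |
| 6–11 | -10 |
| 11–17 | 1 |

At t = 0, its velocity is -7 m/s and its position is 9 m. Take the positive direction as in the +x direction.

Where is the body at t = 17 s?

-457 m

On each constant-a segment, Δv = aΔt and Δx = v₀Δt + ½aΔt²; chain segment to segment.
0–2 s: v starts -7 m/s; Δx = -7·2 + ½·10·2² = 6 m; v ends 13 m/s.
2–6 s: v starts 13 m/s; Δx = 13·4 + ½·-5·4² = 12 m; v ends -7 m/s.
6–11 s: v starts -7 m/s; Δx = -7·5 + ½·-10·5² = -160 m; v ends -57 m/s.
11–17 s: v starts -57 m/s; Δx = -57·6 + ½·1·6² = -324 m; v ends -51 m/s.
x(17) = 9 + Σ Δx = -457 m.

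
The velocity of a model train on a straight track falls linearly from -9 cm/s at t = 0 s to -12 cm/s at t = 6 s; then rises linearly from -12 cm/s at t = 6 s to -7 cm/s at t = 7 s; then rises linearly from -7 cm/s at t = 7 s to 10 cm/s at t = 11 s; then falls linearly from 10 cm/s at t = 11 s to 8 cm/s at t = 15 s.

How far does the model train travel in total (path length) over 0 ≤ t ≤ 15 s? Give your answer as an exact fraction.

Total distance travelled is ∫|v| dt — sum the magnitudes of each area piece.
0–6 s: |½(-9 + -12)(6)| = 63 cm
6–7 s: |½(-12 + -7)(1)| = 9.5 cm
7–11 s: v = 0 at t = 147/17 s; triangle areas 98/17 + 200/17 = 298/17 cm
11–15 s: |½(10 + 8)(4)| = 36 cm
Total distance = 4285/34 cm

4285/34 cm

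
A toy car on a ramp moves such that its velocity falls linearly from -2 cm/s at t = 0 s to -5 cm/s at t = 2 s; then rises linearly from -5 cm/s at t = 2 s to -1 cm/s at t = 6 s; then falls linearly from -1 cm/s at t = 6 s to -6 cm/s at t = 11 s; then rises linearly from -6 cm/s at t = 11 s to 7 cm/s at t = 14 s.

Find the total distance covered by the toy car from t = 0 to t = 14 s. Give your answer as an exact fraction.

602/13 cm

Total distance travelled is ∫|v| dt — sum the magnitudes of each area piece.
0–2 s: |½(-2 + -5)(2)| = 7 cm
2–6 s: |½(-5 + -1)(4)| = 12 cm
6–11 s: |½(-1 + -6)(5)| = 17.5 cm
11–14 s: v = 0 at t = 161/13 s; triangle areas 54/13 + 147/26 = 255/26 cm
Total distance = 602/13 cm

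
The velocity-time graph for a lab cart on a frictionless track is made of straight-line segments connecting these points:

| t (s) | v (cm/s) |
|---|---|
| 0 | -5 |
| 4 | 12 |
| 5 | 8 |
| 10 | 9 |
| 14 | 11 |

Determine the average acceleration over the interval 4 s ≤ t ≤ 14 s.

-0.1 cm/s²

Average acceleration = Δv/Δt = (11 − 12)/(14 − 4) = -0.1 cm/s².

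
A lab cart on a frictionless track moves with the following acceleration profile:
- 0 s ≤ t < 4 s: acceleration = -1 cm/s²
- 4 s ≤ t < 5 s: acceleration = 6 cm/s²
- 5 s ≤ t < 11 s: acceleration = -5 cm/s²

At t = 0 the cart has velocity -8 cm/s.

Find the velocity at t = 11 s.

Δv equals the area under the a-t graph; then v = v₀ + Δv.
0–4 s: -1 × 4 = -4 cm/s
4–5 s: 6 × 1 = 6 cm/s
5–11 s: -5 × 6 = -30 cm/s
Δv = -28 cm/s, so v(11) = -8 + (-28) = -36 cm/s.

-36 cm/s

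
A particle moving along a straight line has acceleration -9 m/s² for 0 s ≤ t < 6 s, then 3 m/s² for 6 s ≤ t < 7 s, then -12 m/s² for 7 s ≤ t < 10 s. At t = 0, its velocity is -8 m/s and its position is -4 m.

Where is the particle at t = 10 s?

-505.5 m

On each constant-a segment, Δv = aΔt and Δx = v₀Δt + ½aΔt²; chain segment to segment.
0–6 s: v starts -8 m/s; Δx = -8·6 + ½·-9·6² = -210 m; v ends -62 m/s.
6–7 s: v starts -62 m/s; Δx = -62·1 + ½·3·1² = -60.5 m; v ends -59 m/s.
7–10 s: v starts -59 m/s; Δx = -59·3 + ½·-12·3² = -231 m; v ends -95 m/s.
x(10) = -4 + Σ Δx = -505.5 m.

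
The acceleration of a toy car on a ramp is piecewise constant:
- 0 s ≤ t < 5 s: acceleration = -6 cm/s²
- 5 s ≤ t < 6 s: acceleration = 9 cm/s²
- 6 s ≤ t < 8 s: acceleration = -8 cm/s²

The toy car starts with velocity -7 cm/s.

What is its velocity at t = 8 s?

Δv equals the area under the a-t graph; then v = v₀ + Δv.
0–5 s: -6 × 5 = -30 cm/s
5–6 s: 9 × 1 = 9 cm/s
6–8 s: -8 × 2 = -16 cm/s
Δv = -37 cm/s, so v(8) = -7 + (-37) = -44 cm/s.

-44 cm/s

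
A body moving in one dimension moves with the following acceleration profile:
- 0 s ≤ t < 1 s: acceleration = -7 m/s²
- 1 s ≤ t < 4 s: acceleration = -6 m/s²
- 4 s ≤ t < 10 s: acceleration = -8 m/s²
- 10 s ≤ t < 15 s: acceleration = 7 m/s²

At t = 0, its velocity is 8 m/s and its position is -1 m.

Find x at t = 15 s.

On each constant-a segment, Δv = aΔt and Δx = v₀Δt + ½aΔt²; chain segment to segment.
0–1 s: v starts 8 m/s; Δx = 8·1 + ½·-7·1² = 4.5 m; v ends 1 m/s.
1–4 s: v starts 1 m/s; Δx = 1·3 + ½·-6·3² = -24 m; v ends -17 m/s.
4–10 s: v starts -17 m/s; Δx = -17·6 + ½·-8·6² = -246 m; v ends -65 m/s.
10–15 s: v starts -65 m/s; Δx = -65·5 + ½·7·5² = -237.5 m; v ends -30 m/s.
x(15) = -1 + Σ Δx = -504 m.

-504 m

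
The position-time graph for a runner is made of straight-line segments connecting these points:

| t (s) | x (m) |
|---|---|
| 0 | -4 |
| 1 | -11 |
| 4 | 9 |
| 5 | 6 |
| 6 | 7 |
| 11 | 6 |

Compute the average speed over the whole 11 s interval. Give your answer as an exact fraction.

32/11 m/s

Average speed = (total path length)/(elapsed time); on a piecewise-linear x-t graph the path length is Σ|Δx|.
0–1 s: |Δx| = |-11 − -4| = 7 m
1–4 s: |Δx| = |9 − -11| = 20 m
4–5 s: |Δx| = |6 − 9| = 3 m
5–6 s: |Δx| = |7 − 6| = 1 m
6–11 s: |Δx| = |6 − 7| = 1 m
Total path = 32 m; average speed = 32/11 = 32/11 m/s.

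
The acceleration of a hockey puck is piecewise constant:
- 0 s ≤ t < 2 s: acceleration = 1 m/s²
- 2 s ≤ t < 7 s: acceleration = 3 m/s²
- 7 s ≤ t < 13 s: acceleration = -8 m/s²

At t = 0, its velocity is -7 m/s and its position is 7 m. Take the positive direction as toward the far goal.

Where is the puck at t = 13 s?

On each constant-a segment, Δv = aΔt and Δx = v₀Δt + ½aΔt²; chain segment to segment.
0–2 s: v starts -7 m/s; Δx = -7·2 + ½·1·2² = -12 m; v ends -5 m/s.
2–7 s: v starts -5 m/s; Δx = -5·5 + ½·3·5² = 12.5 m; v ends 10 m/s.
7–13 s: v starts 10 m/s; Δx = 10·6 + ½·-8·6² = -84 m; v ends -38 m/s.
x(13) = 7 + Σ Δx = -76.5 m.

-76.5 m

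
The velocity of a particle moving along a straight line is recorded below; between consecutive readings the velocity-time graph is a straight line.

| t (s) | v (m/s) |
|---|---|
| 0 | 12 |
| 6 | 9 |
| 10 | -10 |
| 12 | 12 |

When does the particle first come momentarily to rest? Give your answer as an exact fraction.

v changes sign on 6–10 s (from 9 to -10); the graph is linear there, so v = 0 at t = 6 + (-9)·(10 − 6)/(-10 − 9) = 150/19 s.

t = 150/19 s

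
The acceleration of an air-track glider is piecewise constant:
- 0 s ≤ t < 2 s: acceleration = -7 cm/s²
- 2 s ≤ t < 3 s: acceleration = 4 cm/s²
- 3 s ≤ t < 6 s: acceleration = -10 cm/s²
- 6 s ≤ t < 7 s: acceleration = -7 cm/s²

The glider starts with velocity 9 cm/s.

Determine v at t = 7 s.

Δv equals the area under the a-t graph; then v = v₀ + Δv.
0–2 s: -7 × 2 = -14 cm/s
2–3 s: 4 × 1 = 4 cm/s
3–6 s: -10 × 3 = -30 cm/s
6–7 s: -7 × 1 = -7 cm/s
Δv = -47 cm/s, so v(7) = 9 + (-47) = -38 cm/s.

-38 cm/s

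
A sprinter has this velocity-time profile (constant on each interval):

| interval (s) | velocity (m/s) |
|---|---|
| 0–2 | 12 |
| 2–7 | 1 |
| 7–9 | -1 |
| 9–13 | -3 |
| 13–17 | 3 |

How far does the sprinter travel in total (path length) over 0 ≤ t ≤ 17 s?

55 m

Total distance travelled is ∫|v| dt — sum the magnitudes of each area piece.
0–2 s: |12| × 2 = 24 m
2–7 s: |1| × 5 = 5 m
7–9 s: |-1| × 2 = 2 m
9–13 s: |-3| × 4 = 12 m
13–17 s: |3| × 4 = 12 m
Total distance = 55 m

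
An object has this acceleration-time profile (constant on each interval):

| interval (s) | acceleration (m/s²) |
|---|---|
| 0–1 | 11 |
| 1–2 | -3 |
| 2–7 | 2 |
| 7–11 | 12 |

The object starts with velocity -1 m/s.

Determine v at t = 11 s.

65 m/s

Δv equals the area under the a-t graph; then v = v₀ + Δv.
0–1 s: 11 × 1 = 11 m/s
1–2 s: -3 × 1 = -3 m/s
2–7 s: 2 × 5 = 10 m/s
7–11 s: 12 × 4 = 48 m/s
Δv = 66 m/s, so v(11) = -1 + (66) = 65 m/s.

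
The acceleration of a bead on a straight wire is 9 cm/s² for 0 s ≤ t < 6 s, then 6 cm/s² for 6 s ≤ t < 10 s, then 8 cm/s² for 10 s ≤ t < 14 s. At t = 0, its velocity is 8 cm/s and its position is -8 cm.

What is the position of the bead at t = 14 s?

906 cm

On each constant-a segment, Δv = aΔt and Δx = v₀Δt + ½aΔt²; chain segment to segment.
0–6 s: v starts 8 cm/s; Δx = 8·6 + ½·9·6² = 210 cm; v ends 62 cm/s.
6–10 s: v starts 62 cm/s; Δx = 62·4 + ½·6·4² = 296 cm; v ends 86 cm/s.
10–14 s: v starts 86 cm/s; Δx = 86·4 + ½·8·4² = 408 cm; v ends 118 cm/s.
x(14) = -8 + Σ Δx = 906 cm.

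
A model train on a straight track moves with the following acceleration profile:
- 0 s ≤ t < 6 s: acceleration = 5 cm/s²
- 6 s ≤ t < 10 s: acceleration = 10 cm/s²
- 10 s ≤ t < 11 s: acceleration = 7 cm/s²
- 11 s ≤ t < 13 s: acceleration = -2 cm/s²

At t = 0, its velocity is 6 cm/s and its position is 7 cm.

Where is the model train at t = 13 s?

On each constant-a segment, Δv = aΔt and Δx = v₀Δt + ½aΔt²; chain segment to segment.
0–6 s: v starts 6 cm/s; Δx = 6·6 + ½·5·6² = 126 cm; v ends 36 cm/s.
6–10 s: v starts 36 cm/s; Δx = 36·4 + ½·10·4² = 224 cm; v ends 76 cm/s.
10–11 s: v starts 76 cm/s; Δx = 76·1 + ½·7·1² = 79.5 cm; v ends 83 cm/s.
11–13 s: v starts 83 cm/s; Δx = 83·2 + ½·-2·2² = 162 cm; v ends 79 cm/s.
x(13) = 7 + Σ Δx = 598.5 cm.

598.5 cm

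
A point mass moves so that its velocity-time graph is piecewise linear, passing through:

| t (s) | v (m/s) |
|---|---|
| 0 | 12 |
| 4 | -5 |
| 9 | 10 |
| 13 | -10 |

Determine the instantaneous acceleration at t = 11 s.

Acceleration is the slope of the v-t graph on 9–13 s: (-10 − 10)/(13 − 9) = -5 m/s².

-5 m/s²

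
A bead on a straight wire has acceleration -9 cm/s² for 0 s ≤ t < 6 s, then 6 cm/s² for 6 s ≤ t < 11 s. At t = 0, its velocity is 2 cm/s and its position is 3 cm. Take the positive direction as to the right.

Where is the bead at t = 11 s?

-332 cm

On each constant-a segment, Δv = aΔt and Δx = v₀Δt + ½aΔt²; chain segment to segment.
0–6 s: v starts 2 cm/s; Δx = 2·6 + ½·-9·6² = -150 cm; v ends -52 cm/s.
6–11 s: v starts -52 cm/s; Δx = -52·5 + ½·6·5² = -185 cm; v ends -22 cm/s.
x(11) = 3 + Σ Δx = -332 cm.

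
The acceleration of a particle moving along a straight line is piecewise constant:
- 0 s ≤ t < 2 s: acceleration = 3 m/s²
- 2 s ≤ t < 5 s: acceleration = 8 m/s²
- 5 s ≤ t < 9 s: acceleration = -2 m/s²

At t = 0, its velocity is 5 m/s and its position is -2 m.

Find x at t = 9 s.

207 m

On each constant-a segment, Δv = aΔt and Δx = v₀Δt + ½aΔt²; chain segment to segment.
0–2 s: v starts 5 m/s; Δx = 5·2 + ½·3·2² = 16 m; v ends 11 m/s.
2–5 s: v starts 11 m/s; Δx = 11·3 + ½·8·3² = 69 m; v ends 35 m/s.
5–9 s: v starts 35 m/s; Δx = 35·4 + ½·-2·4² = 124 m; v ends 27 m/s.
x(9) = -2 + Σ Δx = 207 m.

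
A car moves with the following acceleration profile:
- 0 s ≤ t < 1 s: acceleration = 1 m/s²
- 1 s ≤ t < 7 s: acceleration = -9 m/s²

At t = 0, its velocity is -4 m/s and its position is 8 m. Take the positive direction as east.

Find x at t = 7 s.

-175.5 m

On each constant-a segment, Δv = aΔt and Δx = v₀Δt + ½aΔt²; chain segment to segment.
0–1 s: v starts -4 m/s; Δx = -4·1 + ½·1·1² = -3.5 m; v ends -3 m/s.
1–7 s: v starts -3 m/s; Δx = -3·6 + ½·-9·6² = -180 m; v ends -57 m/s.
x(7) = 8 + Σ Δx = -175.5 m.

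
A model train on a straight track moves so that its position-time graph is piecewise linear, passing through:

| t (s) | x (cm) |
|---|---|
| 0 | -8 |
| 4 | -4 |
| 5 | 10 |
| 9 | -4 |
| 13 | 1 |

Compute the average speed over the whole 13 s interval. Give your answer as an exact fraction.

Average speed = (total path length)/(elapsed time); on a piecewise-linear x-t graph the path length is Σ|Δx|.
0–4 s: |Δx| = |-4 − -8| = 4 cm
4–5 s: |Δx| = |10 − -4| = 14 cm
5–9 s: |Δx| = |-4 − 10| = 14 cm
9–13 s: |Δx| = |1 − -4| = 5 cm
Total path = 37 cm; average speed = 37/13 = 37/13 cm/s.

37/13 cm/s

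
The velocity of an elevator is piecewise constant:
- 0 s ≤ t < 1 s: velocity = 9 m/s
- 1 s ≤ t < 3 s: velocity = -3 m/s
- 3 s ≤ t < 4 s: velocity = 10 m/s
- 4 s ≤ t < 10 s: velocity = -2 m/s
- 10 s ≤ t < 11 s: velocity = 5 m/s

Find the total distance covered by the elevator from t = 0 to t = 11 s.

Distance (not displacement) is the total path length: add the absolute areas under v-t.
0–1 s: |9| × 1 = 9 m
1–3 s: |-3| × 2 = 6 m
3–4 s: |10| × 1 = 10 m
4–10 s: |-2| × 6 = 12 m
10–11 s: |5| × 1 = 5 m
Total distance = 42 m

42 m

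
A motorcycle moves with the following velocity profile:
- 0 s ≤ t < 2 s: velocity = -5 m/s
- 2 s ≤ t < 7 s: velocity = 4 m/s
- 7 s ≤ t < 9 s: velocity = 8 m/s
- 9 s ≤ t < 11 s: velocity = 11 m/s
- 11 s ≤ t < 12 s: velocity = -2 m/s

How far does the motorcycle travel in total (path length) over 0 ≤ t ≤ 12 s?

Distance (not displacement) is the total path length: add the absolute areas under v-t.
0–2 s: |-5| × 2 = 10 m
2–7 s: |4| × 5 = 20 m
7–9 s: |8| × 2 = 16 m
9–11 s: |11| × 2 = 22 m
11–12 s: |-2| × 1 = 2 m
Total distance = 70 m

70 m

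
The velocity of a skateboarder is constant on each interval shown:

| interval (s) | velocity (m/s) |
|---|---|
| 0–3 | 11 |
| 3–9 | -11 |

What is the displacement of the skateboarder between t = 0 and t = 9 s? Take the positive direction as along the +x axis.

-33 m

Net displacement equals the area under the velocity-time graph (areas below the axis count negative).
0–3 s: 11 × 3 = 33 m
3–9 s: -11 × 6 = -66 m
Net displacement = -33 m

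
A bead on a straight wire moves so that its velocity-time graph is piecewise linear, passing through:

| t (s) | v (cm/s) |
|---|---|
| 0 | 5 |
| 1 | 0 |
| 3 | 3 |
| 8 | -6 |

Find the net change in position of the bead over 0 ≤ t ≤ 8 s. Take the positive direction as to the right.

Displacement is the signed area under the v-t curve.
0–1 s: ½(5 + 0)(1) = 2.5 cm
1–3 s: ½(0 + 3)(2) = 3 cm
3–8 s: ½(3 + -6)(5) = -7.5 cm
Net displacement = -2 cm

-2 cm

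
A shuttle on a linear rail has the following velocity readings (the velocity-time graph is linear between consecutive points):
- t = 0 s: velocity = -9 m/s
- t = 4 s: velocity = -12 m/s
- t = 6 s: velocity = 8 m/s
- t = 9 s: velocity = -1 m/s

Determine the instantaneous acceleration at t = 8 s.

Acceleration is the slope of the v-t graph on 6–9 s: (-1 − 8)/(9 − 6) = -3 m/s².

-3 m/s²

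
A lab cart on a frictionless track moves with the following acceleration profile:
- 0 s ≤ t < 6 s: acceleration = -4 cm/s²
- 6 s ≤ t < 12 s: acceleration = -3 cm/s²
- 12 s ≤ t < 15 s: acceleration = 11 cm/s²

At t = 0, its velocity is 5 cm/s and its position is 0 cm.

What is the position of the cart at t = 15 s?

-271.5 cm

On each constant-a segment, Δv = aΔt and Δx = v₀Δt + ½aΔt²; chain segment to segment.
0–6 s: v starts 5 cm/s; Δx = 5·6 + ½·-4·6² = -42 cm; v ends -19 cm/s.
6–12 s: v starts -19 cm/s; Δx = -19·6 + ½·-3·6² = -168 cm; v ends -37 cm/s.
12–15 s: v starts -37 cm/s; Δx = -37·3 + ½·11·3² = -61.5 cm; v ends -4 cm/s.
x(15) = 0 + Σ Δx = -271.5 cm.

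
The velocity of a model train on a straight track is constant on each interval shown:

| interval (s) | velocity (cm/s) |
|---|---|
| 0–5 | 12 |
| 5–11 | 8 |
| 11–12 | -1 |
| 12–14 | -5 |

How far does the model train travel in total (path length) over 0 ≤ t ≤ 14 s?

119 cm

Distance (not displacement) is the total path length: add the absolute areas under v-t.
0–5 s: |12| × 5 = 60 cm
5–11 s: |8| × 6 = 48 cm
11–12 s: |-1| × 1 = 1 cm
12–14 s: |-5| × 2 = 10 cm
Total distance = 119 cm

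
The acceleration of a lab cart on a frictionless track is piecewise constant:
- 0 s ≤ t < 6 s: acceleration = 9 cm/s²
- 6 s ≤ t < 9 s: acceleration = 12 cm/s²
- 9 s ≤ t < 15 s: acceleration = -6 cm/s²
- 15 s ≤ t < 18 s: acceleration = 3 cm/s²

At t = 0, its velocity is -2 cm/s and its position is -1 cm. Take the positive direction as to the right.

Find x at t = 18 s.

On each constant-a segment, Δv = aΔt and Δx = v₀Δt + ½aΔt²; chain segment to segment.
0–6 s: v starts -2 cm/s; Δx = -2·6 + ½·9·6² = 150 cm; v ends 52 cm/s.
6–9 s: v starts 52 cm/s; Δx = 52·3 + ½·12·3² = 210 cm; v ends 88 cm/s.
9–15 s: v starts 88 cm/s; Δx = 88·6 + ½·-6·6² = 420 cm; v ends 52 cm/s.
15–18 s: v starts 52 cm/s; Δx = 52·3 + ½·3·3² = 169.5 cm; v ends 61 cm/s.
x(18) = -1 + Σ Δx = 948.5 cm.

948.5 cm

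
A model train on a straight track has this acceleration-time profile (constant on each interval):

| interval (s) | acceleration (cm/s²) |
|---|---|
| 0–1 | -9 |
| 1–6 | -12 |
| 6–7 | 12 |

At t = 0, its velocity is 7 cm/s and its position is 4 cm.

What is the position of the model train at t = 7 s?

-209.5 cm

On each constant-a segment, Δv = aΔt and Δx = v₀Δt + ½aΔt²; chain segment to segment.
0–1 s: v starts 7 cm/s; Δx = 7·1 + ½·-9·1² = 2.5 cm; v ends -2 cm/s.
1–6 s: v starts -2 cm/s; Δx = -2·5 + ½·-12·5² = -160 cm; v ends -62 cm/s.
6–7 s: v starts -62 cm/s; Δx = -62·1 + ½·12·1² = -56 cm; v ends -50 cm/s.
x(7) = 4 + Σ Δx = -209.5 cm.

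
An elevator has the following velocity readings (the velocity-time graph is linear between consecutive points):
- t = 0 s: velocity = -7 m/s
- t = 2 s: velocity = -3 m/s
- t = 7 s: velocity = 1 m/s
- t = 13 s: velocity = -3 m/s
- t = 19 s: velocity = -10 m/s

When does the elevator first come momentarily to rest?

t = 5.75 s

v changes sign on 2–7 s (from -3 to 1); the graph is linear there, so v = 0 at t = 2 + (3)·(7 − 2)/(1 − -3) = 5.75 s.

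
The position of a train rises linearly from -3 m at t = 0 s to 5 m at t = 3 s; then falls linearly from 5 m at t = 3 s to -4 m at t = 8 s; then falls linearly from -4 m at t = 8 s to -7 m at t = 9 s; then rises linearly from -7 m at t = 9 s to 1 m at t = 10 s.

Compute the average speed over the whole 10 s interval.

2.8 m/s

Average speed = (total path length)/(elapsed time); on a piecewise-linear x-t graph the path length is Σ|Δx|.
0–3 s: |Δx| = |5 − -3| = 8 m
3–8 s: |Δx| = |-4 − 5| = 9 m
8–9 s: |Δx| = |-7 − -4| = 3 m
9–10 s: |Δx| = |1 − -7| = 8 m
Total path = 28 m; average speed = 28/10 = 2.8 m/s.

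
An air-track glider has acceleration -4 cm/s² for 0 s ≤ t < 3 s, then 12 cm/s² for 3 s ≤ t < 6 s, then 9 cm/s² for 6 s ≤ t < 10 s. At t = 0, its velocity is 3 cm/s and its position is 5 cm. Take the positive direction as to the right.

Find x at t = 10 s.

On each constant-a segment, Δv = aΔt and Δx = v₀Δt + ½aΔt²; chain segment to segment.
0–3 s: v starts 3 cm/s; Δx = 3·3 + ½·-4·3² = -9 cm; v ends -9 cm/s.
3–6 s: v starts -9 cm/s; Δx = -9·3 + ½·12·3² = 27 cm; v ends 27 cm/s.
6–10 s: v starts 27 cm/s; Δx = 27·4 + ½·9·4² = 180 cm; v ends 63 cm/s.
x(10) = 5 + Σ Δx = 203 cm.

203 cm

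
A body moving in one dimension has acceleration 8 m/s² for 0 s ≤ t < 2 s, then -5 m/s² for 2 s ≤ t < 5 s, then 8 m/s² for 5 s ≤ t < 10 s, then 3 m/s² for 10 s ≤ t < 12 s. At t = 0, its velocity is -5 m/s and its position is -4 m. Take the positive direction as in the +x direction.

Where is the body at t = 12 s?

On each constant-a segment, Δv = aΔt and Δx = v₀Δt + ½aΔt²; chain segment to segment.
0–2 s: v starts -5 m/s; Δx = -5·2 + ½·8·2² = 6 m; v ends 11 m/s.
2–5 s: v starts 11 m/s; Δx = 11·3 + ½·-5·3² = 10.5 m; v ends -4 m/s.
5–10 s: v starts -4 m/s; Δx = -4·5 + ½·8·5² = 80 m; v ends 36 m/s.
10–12 s: v starts 36 m/s; Δx = 36·2 + ½·3·2² = 78 m; v ends 42 m/s.
x(12) = -4 + Σ Δx = 170.5 m.

170.5 m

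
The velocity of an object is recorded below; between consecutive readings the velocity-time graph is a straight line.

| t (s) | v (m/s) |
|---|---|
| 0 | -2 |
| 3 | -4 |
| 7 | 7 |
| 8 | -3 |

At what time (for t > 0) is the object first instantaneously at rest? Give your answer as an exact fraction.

v changes sign on 3–7 s (from -4 to 7); the graph is linear there, so v = 0 at t = 3 + (4)·(7 − 3)/(7 − -4) = 49/11 s.

t = 49/11 s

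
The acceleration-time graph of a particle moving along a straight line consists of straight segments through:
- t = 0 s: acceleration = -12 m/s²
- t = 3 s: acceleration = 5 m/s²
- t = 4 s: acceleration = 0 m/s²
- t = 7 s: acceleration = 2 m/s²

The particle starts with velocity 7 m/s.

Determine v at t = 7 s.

2 m/s

Δv equals the area under the a-t graph; then v = v₀ + Δv.
0–3 s: ½(-12 + 5)(3) = -10.5 m/s
3–4 s: ½(5 + 0)(1) = 2.5 m/s
4–7 s: ½(0 + 2)(3) = 3 m/s
Δv = -5 m/s, so v(7) = 7 + (-5) = 2 m/s.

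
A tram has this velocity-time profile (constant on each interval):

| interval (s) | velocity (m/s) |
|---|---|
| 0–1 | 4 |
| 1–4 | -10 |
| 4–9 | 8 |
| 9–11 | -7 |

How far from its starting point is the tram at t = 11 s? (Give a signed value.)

0 m

Net displacement equals the area under the velocity-time graph (areas below the axis count negative).
0–1 s: 4 × 1 = 4 m
1–4 s: -10 × 3 = -30 m
4–9 s: 8 × 5 = 40 m
9–11 s: -7 × 2 = -14 m
Net displacement = 0 m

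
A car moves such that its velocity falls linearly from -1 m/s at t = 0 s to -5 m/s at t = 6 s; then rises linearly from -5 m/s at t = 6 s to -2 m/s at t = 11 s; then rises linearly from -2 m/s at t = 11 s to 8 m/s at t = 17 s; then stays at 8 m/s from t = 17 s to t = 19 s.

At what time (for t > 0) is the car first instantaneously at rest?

v changes sign on 11–17 s (from -2 to 8); the graph is linear there, so v = 0 at t = 11 + (2)·(17 − 11)/(8 − -2) = 12.2 s.

t = 12.2 s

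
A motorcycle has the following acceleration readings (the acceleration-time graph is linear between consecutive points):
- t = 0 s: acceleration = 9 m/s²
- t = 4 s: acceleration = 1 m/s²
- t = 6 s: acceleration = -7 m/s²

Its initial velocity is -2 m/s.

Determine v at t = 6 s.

Δv equals the area under the a-t graph; then v = v₀ + Δv.
0–4 s: ½(9 + 1)(4) = 20 m/s
4–6 s: ½(1 + -7)(2) = -6 m/s
Δv = 14 m/s, so v(6) = -2 + (14) = 12 m/s.

12 m/s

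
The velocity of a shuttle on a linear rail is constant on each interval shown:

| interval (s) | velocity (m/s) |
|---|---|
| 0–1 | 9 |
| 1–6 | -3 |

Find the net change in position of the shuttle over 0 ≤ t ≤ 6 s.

-6 m

Displacement is the signed area under the v-t curve.
0–1 s: 9 × 1 = 9 m
1–6 s: -3 × 5 = -15 m
Net displacement = -6 m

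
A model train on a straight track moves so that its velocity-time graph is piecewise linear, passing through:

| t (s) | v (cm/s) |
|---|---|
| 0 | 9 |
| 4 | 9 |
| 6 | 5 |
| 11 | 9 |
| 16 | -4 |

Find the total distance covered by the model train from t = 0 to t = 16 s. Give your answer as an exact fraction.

2695/26 cm

Distance (not displacement) is the total path length: add the absolute areas under v-t.
0–4 s: |9| × 4 = 36 cm
4–6 s: |½(9 + 5)(2)| = 14 cm
6–11 s: |½(5 + 9)(5)| = 35 cm
11–16 s: v = 0 at t = 188/13 s; triangle areas 405/26 + 40/13 = 485/26 cm
Total distance = 2695/26 cm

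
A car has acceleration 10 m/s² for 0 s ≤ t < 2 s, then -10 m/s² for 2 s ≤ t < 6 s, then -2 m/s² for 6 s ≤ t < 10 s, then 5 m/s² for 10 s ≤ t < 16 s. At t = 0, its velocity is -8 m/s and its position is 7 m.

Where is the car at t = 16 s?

-275 m

On each constant-a segment, Δv = aΔt and Δx = v₀Δt + ½aΔt²; chain segment to segment.
0–2 s: v starts -8 m/s; Δx = -8·2 + ½·10·2² = 4 m; v ends 12 m/s.
2–6 s: v starts 12 m/s; Δx = 12·4 + ½·-10·4² = -32 m; v ends -28 m/s.
6–10 s: v starts -28 m/s; Δx = -28·4 + ½·-2·4² = -128 m; v ends -36 m/s.
10–16 s: v starts -36 m/s; Δx = -36·6 + ½·5·6² = -126 m; v ends -6 m/s.
x(16) = 7 + Σ Δx = -275 m.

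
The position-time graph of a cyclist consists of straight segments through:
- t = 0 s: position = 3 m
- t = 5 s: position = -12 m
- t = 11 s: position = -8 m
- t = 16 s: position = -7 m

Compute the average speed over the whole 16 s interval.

1.25 m/s

Average speed = (total path length)/(elapsed time); on a piecewise-linear x-t graph the path length is Σ|Δx|.
0–5 s: |Δx| = |-12 − 3| = 15 m
5–11 s: |Δx| = |-8 − -12| = 4 m
11–16 s: |Δx| = |-7 − -8| = 1 m
Total path = 20 m; average speed = 20/16 = 1.25 m/s.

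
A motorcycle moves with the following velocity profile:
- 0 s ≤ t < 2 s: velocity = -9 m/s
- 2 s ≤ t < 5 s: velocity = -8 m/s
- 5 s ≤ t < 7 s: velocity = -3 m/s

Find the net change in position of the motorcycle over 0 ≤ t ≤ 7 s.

Net displacement equals the area under the velocity-time graph (areas below the axis count negative).
0–2 s: -9 × 2 = -18 m
2–5 s: -8 × 3 = -24 m
5–7 s: -3 × 2 = -6 m
Net displacement = -48 m

-48 m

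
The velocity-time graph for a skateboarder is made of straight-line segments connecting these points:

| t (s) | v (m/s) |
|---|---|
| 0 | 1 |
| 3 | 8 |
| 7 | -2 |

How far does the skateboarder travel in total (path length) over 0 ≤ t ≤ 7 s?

27.1 m

Total distance travelled is ∫|v| dt — sum the magnitudes of each area piece.
0–3 s: |½(1 + 8)(3)| = 13.5 m
3–7 s: v = 0 at t = 6.2 s; triangle areas 12.8 + 0.8 = 13.6 m
Total distance = 27.1 m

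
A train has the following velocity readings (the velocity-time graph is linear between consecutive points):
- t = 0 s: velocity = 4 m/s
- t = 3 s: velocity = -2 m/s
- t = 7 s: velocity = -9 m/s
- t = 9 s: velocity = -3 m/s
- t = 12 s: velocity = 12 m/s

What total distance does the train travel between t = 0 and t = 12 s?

54.3 m

Distance (not displacement) is the total path length: add the absolute areas under v-t.
0–3 s: v = 0 at t = 2 s; triangle areas 4 + 1 = 5 m
3–7 s: |½(-2 + -9)(4)| = 22 m
7–9 s: |½(-9 + -3)(2)| = 12 m
9–12 s: v = 0 at t = 9.6 s; triangle areas 0.9 + 14.4 = 15.3 m
Total distance = 54.3 m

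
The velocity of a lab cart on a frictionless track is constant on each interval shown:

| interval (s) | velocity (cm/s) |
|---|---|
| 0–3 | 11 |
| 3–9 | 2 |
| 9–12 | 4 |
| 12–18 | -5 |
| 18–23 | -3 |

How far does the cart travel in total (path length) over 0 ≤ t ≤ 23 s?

102 cm

Distance (not displacement) is the total path length: add the absolute areas under v-t.
0–3 s: |11| × 3 = 33 cm
3–9 s: |2| × 6 = 12 cm
9–12 s: |4| × 3 = 12 cm
12–18 s: |-5| × 6 = 30 cm
18–23 s: |-3| × 5 = 15 cm
Total distance = 102 cm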